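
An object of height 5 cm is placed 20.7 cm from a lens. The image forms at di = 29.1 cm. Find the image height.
hi = (-di/do) × ho = -7.029 cm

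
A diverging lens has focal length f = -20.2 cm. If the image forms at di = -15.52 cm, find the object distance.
1/do = 1/f − 1/di → do = 66.99 cm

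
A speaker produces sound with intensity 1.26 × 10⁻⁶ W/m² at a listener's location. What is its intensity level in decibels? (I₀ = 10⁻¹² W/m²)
β = 10·log₁₀(I/I₀) = 61 dB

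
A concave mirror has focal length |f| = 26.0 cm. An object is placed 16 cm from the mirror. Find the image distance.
f = +26.0 cm (concave); 1/di = 1/f − 1/do → di = -41.6 cm (virtual image, behind mirror)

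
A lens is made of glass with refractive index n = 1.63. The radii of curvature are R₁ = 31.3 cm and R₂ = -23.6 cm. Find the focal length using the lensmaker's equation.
1/f = (n − 1)(1/R₁ − 1/R₂) → f = 21.36 cm (converging lens)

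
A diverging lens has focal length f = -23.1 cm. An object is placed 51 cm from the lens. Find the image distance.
1/di = 1/f − 1/do → di = -15.9 cm (virtual image)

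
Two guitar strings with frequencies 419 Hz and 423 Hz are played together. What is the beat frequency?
4 Hz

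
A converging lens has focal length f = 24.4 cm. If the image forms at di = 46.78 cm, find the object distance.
1/do = 1/f − 1/di → do = 51 cm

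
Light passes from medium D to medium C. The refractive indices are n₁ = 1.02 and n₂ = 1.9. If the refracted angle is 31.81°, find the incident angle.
sin θ₁ = (n₂/n₁)·sin θ₂ → θ₁ = 79.07°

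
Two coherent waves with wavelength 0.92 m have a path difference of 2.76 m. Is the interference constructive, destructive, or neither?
constructive — path difference = 3λ, a whole number of wavelengths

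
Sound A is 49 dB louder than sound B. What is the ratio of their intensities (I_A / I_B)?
I_A/I_B = 10^(Δβ/10) = 79430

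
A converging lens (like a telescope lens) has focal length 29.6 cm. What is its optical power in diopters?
P = 1/f = 3.378 D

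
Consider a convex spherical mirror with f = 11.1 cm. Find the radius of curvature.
R = 2|f| = 22.2 cm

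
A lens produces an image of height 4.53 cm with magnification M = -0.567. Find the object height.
ho = |hi|/|M| = 7.989 cm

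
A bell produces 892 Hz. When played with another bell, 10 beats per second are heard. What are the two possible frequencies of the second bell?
f₂ = 892 ± 10 Hz → 902 Hz or 882 Hz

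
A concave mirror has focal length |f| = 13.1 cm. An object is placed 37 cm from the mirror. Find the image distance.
f = +13.1 cm (concave); 1/di = 1/f − 1/do → di = 20.28 cm (real image, in front of mirror)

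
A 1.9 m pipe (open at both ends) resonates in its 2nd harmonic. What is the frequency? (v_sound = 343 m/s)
fₙ = nv/(2L) = 180.5 Hz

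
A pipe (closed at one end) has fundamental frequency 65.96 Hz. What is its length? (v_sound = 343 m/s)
L = v/(4f₁) = 1.3 m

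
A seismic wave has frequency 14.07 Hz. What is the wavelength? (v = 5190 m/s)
λ = v/f = 368.9 m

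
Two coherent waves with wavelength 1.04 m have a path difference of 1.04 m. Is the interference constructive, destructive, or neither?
constructive — path difference = 1λ, a whole number of wavelengths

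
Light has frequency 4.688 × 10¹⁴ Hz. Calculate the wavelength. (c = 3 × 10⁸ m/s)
λ = c/f = 639.9 nm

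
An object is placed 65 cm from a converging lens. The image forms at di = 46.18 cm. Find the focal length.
1/f = 1/do + 1/di → f = 27 cm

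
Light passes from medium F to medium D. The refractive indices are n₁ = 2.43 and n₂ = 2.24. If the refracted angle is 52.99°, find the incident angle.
sin θ₁ = (n₂/n₁)·sin θ₂ → θ₁ = 47.4°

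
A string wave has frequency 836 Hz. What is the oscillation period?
T = 1/f = 0.001196 s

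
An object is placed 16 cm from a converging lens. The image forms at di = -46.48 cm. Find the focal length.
1/f = 1/do + 1/di → f = 24.4 cm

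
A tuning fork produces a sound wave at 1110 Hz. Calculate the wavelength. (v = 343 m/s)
λ = v/f = 0.309 m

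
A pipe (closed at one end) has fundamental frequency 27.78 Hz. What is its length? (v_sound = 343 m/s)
L = v/(4f₁) = 3.087 m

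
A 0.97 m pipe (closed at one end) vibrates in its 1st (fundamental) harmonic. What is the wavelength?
λₙ = 4L/n = 3.88 m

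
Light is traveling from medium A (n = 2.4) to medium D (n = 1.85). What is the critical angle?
θc = arcsin(n₂/n₁) = 50.43°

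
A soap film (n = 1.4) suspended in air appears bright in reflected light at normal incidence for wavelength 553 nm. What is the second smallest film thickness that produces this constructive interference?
2nt = (m − ½)λ with m = 2 → t = (m − ½)λ/(2n) = 296.2 nm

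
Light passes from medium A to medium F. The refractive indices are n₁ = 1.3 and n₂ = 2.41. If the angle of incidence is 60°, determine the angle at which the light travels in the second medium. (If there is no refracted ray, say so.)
sin θ₂ = (n₁/n₂)·sin θ₁ = 0.4672 → θ₂ = 27.85°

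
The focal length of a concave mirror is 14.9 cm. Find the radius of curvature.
R = 2|f| = 29.8 cm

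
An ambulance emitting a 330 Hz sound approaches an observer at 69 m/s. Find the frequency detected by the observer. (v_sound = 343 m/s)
f_obs = f·v/(v − v_s) = 413.1 Hz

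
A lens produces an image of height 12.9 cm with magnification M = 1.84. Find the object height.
ho = |hi|/|M| = 7.011 cm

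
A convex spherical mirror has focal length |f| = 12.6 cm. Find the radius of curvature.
R = 2|f| = 25.2 cm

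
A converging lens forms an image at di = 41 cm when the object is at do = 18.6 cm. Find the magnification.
M = −di/do = -2.204 (inverted image)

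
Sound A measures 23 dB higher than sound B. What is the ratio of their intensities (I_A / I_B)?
I_A/I_B = 10^(Δβ/10) = 199.5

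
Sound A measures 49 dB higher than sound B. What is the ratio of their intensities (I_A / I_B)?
I_A/I_B = 10^(Δβ/10) = 79430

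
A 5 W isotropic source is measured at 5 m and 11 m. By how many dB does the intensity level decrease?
Δβ = 20·log₁₀(r₂/r₁) = 6.848 dB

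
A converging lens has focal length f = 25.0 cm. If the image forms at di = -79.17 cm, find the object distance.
1/do = 1/f − 1/di → do = 19 cm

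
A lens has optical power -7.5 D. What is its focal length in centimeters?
f = 1/P = -13.33 cm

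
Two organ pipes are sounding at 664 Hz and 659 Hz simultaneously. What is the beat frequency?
5 Hz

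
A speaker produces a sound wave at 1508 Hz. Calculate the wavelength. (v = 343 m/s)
λ = v/f = 0.2275 m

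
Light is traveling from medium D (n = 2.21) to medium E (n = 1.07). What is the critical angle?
θc = arcsin(n₂/n₁) = 28.96°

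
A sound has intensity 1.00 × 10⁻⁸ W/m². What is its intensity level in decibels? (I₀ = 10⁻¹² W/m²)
β = 10·log₁₀(I/I₀) = 40 dB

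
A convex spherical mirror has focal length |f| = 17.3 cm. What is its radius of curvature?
R = 2|f| = 34.6 cm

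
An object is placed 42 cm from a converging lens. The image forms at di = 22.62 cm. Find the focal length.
1/f = 1/do + 1/di → f = 14.7 cm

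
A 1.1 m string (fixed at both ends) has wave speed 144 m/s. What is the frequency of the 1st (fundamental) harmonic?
fₙ = nv/(2L) = 65.45 Hz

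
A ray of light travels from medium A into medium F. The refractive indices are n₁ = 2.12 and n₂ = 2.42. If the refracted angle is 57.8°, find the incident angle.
sin θ₁ = (n₂/n₁)·sin θ₂ → θ₁ = 75°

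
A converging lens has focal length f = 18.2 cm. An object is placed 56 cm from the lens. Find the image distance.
1/di = 1/f − 1/do → di = 26.96 cm (real image)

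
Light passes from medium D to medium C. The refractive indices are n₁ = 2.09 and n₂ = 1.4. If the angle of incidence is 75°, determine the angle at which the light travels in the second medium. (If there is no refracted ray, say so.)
sin θ₂ = (n₁/n₂)·sin θ₁ = 1.442 > 1, so there is no refracted ray — the light undergoes total internal reflection.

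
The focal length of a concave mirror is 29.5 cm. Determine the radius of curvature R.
R = 2|f| = 59 cm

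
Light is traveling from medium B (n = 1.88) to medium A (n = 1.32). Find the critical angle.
θc = arcsin(n₂/n₁) = 44.6°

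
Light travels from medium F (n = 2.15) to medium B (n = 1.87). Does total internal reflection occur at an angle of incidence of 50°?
θc = arcsin(n₂/n₁) = 60.43°; 50° < θc, so no — the ray refracts.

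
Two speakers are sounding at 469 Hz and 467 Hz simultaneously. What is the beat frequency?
2 Hz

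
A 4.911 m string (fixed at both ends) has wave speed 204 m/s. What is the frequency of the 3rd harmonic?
fₙ = nv/(2L) = 62.31 Hz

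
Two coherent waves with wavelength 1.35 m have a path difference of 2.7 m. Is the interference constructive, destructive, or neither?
constructive — path difference = 2λ, a whole number of wavelengths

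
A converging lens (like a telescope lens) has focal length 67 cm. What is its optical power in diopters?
P = 1/f = 1.493 D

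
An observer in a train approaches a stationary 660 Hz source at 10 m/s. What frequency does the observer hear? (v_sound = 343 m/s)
f_obs = f·(v + v_o)/v = 679.2 Hz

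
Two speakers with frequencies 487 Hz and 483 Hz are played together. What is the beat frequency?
4 Hz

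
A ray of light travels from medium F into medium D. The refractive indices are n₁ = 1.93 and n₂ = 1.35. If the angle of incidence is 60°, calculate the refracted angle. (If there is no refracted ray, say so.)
sin θ₂ = (n₁/n₂)·sin θ₁ = 1.238 > 1, so there is no refracted ray — the light undergoes total internal reflection.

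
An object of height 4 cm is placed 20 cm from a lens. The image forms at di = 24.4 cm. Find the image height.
hi = (-di/do) × ho = -4.88 cm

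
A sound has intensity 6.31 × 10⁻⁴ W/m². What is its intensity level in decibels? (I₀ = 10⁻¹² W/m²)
β = 10·log₁₀(I/I₀) = 88 dB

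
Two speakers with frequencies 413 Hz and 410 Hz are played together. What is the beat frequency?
3 Hz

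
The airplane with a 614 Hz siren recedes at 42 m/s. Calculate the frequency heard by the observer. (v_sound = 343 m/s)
f_obs = f·v/(v + v_s) = 547 Hz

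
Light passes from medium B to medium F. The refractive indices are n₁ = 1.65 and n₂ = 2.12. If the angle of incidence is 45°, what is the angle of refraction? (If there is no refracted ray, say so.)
sin θ₂ = (n₁/n₂)·sin θ₁ = 0.5503 → θ₂ = 33.39°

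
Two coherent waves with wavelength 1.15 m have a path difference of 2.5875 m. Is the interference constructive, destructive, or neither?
neither (partial) — path difference = 2.25λ, neither a whole number of wavelengths nor an odd multiple of λ/2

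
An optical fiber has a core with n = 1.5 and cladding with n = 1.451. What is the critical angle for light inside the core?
θc = arcsin(n_cladding/n_core) = 75.31°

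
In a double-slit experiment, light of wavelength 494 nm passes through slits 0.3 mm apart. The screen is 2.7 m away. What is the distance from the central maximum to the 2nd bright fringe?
y = mλL/d = 8.892 mm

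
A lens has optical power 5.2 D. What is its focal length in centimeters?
f = 1/P = 19.23 cm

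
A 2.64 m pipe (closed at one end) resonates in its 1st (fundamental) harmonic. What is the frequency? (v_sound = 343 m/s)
fₙ = nv/(4L) = 32.48 Hz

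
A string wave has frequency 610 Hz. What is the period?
T = 1/f = 0.001639 s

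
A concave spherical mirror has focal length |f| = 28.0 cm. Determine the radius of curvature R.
R = 2|f| = 56 cm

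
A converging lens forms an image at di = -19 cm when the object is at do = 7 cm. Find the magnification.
M = −di/do = 2.714 (upright image)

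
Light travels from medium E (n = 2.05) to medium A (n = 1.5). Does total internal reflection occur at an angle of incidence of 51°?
θc = arcsin(n₂/n₁) = 47.03°; 51° > θc, so yes — total internal reflection.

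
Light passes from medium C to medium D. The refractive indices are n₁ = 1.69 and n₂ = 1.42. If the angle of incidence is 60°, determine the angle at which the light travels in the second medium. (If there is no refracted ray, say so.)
sin θ₂ = (n₁/n₂)·sin θ₁ = 1.031 > 1, so there is no refracted ray — the light undergoes total internal reflection.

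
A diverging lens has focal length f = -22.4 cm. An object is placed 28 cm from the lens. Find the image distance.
1/di = 1/f − 1/do → di = -12.44 cm (virtual image)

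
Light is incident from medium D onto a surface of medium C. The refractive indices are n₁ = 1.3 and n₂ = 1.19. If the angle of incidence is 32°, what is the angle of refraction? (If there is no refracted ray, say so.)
sin θ₂ = (n₁/n₂)·sin θ₁ = 0.5789 → θ₂ = 35.37°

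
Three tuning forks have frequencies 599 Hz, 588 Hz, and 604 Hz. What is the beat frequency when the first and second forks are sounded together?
11 Hz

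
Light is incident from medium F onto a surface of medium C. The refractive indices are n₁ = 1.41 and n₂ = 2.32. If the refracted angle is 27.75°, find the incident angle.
sin θ₁ = (n₂/n₁)·sin θ₂ → θ₁ = 50.01°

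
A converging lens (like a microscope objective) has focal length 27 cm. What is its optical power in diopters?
P = 1/f = 3.704 D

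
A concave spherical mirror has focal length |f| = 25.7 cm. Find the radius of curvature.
R = 2|f| = 51.4 cm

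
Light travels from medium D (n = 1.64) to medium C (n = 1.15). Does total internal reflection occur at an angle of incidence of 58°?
θc = arcsin(n₂/n₁) = 44.52°; 58° > θc, so yes — total internal reflection.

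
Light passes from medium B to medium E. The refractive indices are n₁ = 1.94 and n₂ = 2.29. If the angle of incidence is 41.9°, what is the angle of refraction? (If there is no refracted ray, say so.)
sin θ₂ = (n₁/n₂)·sin θ₁ = 0.5658 → θ₂ = 34.46°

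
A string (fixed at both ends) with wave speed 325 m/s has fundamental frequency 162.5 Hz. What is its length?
L = v/(2f₁) = 1 m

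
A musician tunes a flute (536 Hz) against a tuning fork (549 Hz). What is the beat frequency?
13 Hz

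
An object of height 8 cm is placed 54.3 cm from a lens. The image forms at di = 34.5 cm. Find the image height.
hi = (-di/do) × ho = -5.083 cm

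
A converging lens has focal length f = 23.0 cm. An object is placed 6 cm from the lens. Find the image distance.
1/di = 1/f − 1/do → di = -8.118 cm (virtual image)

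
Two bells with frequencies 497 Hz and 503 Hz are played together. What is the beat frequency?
6 Hz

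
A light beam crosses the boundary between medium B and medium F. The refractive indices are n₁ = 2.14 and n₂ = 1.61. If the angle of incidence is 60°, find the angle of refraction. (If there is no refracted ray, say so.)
sin θ₂ = (n₁/n₂)·sin θ₁ = 1.151 > 1, so there is no refracted ray — the light undergoes total internal reflection.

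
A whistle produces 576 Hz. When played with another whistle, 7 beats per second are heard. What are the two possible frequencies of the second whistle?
f₂ = 576 ± 7 Hz → 583 Hz or 569 Hz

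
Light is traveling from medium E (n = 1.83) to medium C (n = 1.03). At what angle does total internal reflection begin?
θc = arcsin(n₂/n₁) = 34.25°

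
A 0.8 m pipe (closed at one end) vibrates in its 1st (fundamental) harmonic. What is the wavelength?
λₙ = 4L/n = 3.2 m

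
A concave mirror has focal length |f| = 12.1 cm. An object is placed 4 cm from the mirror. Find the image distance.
f = +12.1 cm (concave); 1/di = 1/f − 1/do → di = -5.975 cm (virtual image, behind mirror)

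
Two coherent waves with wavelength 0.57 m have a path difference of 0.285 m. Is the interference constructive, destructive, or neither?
destructive — path difference = 0.5λ, an odd multiple of λ/2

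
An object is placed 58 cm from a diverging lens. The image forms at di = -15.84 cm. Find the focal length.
1/f = 1/do + 1/di → f = -21.79 cm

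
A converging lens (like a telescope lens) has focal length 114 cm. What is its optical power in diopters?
P = 1/f = 0.8772 D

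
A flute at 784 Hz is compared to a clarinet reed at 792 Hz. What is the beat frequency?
8 Hz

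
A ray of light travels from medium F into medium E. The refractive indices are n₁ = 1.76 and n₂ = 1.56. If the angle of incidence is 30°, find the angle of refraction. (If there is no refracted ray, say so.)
sin θ₂ = (n₁/n₂)·sin θ₁ = 0.5641 → θ₂ = 34.34°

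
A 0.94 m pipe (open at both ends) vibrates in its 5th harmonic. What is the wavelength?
λₙ = 2L/n = 0.376 m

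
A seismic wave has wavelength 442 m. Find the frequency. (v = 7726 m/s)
f = v/λ = 17.48 Hz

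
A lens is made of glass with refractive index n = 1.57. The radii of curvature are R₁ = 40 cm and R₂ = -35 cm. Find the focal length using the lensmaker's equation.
1/f = (n − 1)(1/R₁ − 1/R₂) → f = 32.75 cm (converging lens)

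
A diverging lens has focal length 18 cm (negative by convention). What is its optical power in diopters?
P = 1/f = -5.556 D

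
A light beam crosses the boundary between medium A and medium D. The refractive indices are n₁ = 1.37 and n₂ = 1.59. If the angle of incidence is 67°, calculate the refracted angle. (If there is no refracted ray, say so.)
sin θ₂ = (n₁/n₂)·sin θ₁ = 0.7931 → θ₂ = 52.48°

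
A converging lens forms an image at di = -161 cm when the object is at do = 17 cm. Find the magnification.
M = −di/do = 9.471 (upright image)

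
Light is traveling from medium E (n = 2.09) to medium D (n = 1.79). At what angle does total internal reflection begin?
θc = arcsin(n₂/n₁) = 58.92°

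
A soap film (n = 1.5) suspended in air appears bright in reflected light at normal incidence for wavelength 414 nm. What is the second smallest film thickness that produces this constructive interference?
2nt = (m − ½)λ with m = 2 → t = (m − ½)λ/(2n) = 207 nm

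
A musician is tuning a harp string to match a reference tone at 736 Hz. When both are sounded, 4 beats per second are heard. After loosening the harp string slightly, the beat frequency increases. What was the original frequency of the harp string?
732 Hz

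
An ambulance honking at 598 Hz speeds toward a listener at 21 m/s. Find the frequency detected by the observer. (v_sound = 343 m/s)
f_obs = f·v/(v − v_s) = 637 Hz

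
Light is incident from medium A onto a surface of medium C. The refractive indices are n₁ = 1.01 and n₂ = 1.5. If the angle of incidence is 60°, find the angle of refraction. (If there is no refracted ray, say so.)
sin θ₂ = (n₁/n₂)·sin θ₁ = 0.5831 → θ₂ = 35.67°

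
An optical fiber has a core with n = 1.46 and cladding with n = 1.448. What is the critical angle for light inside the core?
θc = arcsin(n_cladding/n_core) = 82.65°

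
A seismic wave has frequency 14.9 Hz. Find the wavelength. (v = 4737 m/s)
λ = v/f = 317.9 m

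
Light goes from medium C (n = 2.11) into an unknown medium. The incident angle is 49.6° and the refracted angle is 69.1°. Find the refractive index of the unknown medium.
n₂ = n₁·sin θ₁ / sin θ₂ = 1.72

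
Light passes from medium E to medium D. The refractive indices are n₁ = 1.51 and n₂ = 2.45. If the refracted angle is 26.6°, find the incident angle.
sin θ₁ = (n₂/n₁)·sin θ₂ → θ₁ = 46.59°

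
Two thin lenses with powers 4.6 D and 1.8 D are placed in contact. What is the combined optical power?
P_total = P₁ + P₂ = 6.4 D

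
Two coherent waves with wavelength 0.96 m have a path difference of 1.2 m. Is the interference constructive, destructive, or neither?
neither (partial) — path difference = 1.25λ, neither a whole number of wavelengths nor an odd multiple of λ/2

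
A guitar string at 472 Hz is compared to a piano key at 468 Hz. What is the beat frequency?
4 Hz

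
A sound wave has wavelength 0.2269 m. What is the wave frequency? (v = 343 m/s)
f = v/λ = 1512 Hz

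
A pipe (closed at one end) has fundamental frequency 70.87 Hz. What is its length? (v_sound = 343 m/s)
L = v/(4f₁) = 1.21 m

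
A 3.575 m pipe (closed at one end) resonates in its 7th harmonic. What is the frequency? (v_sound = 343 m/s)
fₙ = nv/(4L) = 167.9 Hz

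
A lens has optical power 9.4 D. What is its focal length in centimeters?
f = 1/P = 10.64 cm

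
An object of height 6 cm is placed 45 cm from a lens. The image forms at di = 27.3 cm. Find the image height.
hi = (-di/do) × ho = -3.64 cm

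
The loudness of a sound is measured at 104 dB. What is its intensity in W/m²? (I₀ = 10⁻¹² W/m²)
I = I₀·10^(β/10) = 2.51 × 10⁻² W/m²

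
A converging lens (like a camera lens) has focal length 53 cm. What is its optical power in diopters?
P = 1/f = 1.887 D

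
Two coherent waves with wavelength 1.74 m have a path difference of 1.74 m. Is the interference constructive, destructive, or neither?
constructive — path difference = 1λ, a whole number of wavelengths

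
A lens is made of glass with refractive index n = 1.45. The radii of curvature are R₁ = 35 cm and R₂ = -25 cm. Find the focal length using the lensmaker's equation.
1/f = (n − 1)(1/R₁ − 1/R₂) → f = 32.41 cm (converging lens)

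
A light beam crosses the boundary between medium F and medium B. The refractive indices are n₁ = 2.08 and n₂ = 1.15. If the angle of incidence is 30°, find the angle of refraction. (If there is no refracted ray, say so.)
sin θ₂ = (n₁/n₂)·sin θ₁ = 0.9043 → θ₂ = 64.74°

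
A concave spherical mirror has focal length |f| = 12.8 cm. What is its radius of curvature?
R = 2|f| = 25.6 cm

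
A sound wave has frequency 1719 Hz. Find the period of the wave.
T = 1/f = 5.817 × 10⁻⁴ s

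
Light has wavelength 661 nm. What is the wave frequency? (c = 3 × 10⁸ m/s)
f = c/λ = 4.539 × 10¹⁴ Hz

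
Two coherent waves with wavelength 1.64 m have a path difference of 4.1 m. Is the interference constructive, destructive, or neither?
destructive — path difference = 2.5λ, an odd multiple of λ/2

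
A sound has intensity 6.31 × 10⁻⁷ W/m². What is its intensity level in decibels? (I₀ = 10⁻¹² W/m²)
β = 10·log₁₀(I/I₀) = 58 dB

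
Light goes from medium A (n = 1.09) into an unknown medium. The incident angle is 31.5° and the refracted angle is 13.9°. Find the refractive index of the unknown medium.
n₂ = n₁·sin θ₁ / sin θ₂ = 2.371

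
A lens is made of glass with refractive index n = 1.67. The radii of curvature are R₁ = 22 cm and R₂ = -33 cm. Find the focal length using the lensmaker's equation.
1/f = (n − 1)(1/R₁ − 1/R₂) → f = 19.7 cm (converging lens)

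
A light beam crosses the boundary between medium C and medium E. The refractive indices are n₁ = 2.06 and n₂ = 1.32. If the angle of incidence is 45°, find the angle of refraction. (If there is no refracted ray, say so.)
sin θ₂ = (n₁/n₂)·sin θ₁ = 1.104 > 1, so there is no refracted ray — the light undergoes total internal reflection.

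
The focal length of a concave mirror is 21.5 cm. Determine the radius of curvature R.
R = 2|f| = 43 cm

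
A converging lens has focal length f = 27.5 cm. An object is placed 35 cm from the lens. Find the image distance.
1/di = 1/f − 1/do → di = 128.3 cm (real image)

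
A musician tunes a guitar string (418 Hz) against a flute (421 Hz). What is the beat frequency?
3 Hz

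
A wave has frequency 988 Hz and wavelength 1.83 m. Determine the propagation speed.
v = fλ = 1808 m/s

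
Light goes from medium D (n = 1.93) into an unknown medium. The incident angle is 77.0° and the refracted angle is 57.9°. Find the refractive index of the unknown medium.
n₂ = n₁·sin θ₁ / sin θ₂ = 2.22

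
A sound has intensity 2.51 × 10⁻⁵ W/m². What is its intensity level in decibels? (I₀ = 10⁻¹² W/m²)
β = 10·log₁₀(I/I₀) = 74 dB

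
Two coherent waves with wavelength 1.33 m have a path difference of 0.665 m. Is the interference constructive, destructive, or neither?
destructive — path difference = 0.5λ, an odd multiple of λ/2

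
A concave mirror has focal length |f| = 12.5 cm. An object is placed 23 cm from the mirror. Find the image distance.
f = +12.5 cm (concave); 1/di = 1/f − 1/do → di = 27.38 cm (real image, in front of mirror)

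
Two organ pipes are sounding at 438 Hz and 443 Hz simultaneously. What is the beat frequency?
5 Hz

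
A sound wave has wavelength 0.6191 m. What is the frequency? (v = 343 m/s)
f = v/λ = 554 Hz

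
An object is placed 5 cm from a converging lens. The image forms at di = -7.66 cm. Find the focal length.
1/f = 1/do + 1/di → f = 14.4 cm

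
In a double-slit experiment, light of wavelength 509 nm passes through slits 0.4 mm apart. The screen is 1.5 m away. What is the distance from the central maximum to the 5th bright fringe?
y = mλL/d = 9.544 mm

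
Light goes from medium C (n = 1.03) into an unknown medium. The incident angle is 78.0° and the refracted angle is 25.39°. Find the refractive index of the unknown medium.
n₂ = n₁·sin θ₁ / sin θ₂ = 2.35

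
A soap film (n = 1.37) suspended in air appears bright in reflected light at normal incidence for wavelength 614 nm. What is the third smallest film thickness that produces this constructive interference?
2nt = (m − ½)λ with m = 3 → t = (m − ½)λ/(2n) = 560.2 nm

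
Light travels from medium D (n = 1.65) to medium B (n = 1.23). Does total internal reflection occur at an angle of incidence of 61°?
θc = arcsin(n₂/n₁) = 48.2°; 61° > θc, so yes — total internal reflection.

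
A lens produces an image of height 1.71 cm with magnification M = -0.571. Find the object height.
ho = |hi|/|M| = 2.995 cm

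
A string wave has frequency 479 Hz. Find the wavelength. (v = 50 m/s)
λ = v/f = 0.1044 m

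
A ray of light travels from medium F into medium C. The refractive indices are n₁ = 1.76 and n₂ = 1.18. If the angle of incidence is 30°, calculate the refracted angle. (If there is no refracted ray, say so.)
sin θ₂ = (n₁/n₂)·sin θ₁ = 0.7458 → θ₂ = 48.22°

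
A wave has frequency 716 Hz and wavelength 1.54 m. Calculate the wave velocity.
v = fλ = 1103 m/s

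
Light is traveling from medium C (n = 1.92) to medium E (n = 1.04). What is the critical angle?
θc = arcsin(n₂/n₁) = 32.8°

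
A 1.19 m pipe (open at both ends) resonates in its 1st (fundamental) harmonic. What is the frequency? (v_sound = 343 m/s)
fₙ = nv/(2L) = 144.1 Hz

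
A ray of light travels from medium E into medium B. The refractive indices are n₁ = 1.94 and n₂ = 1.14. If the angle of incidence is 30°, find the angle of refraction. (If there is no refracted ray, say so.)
sin θ₂ = (n₁/n₂)·sin θ₁ = 0.8509 → θ₂ = 58.31°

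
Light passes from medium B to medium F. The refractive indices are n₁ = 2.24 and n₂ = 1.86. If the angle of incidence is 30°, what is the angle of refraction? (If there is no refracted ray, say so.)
sin θ₂ = (n₁/n₂)·sin θ₁ = 0.6022 → θ₂ = 37.02°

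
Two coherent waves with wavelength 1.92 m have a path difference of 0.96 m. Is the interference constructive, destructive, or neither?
destructive — path difference = 0.5λ, an odd multiple of λ/2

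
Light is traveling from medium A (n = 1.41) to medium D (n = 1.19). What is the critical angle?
θc = arcsin(n₂/n₁) = 57.56°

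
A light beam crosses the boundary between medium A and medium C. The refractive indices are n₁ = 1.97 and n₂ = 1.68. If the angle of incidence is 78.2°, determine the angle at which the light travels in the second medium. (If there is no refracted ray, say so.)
sin θ₂ = (n₁/n₂)·sin θ₁ = 1.148 > 1, so there is no refracted ray — the light undergoes total internal reflection.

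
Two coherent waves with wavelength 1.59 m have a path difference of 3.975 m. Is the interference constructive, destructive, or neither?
destructive — path difference = 2.5λ, an odd multiple of λ/2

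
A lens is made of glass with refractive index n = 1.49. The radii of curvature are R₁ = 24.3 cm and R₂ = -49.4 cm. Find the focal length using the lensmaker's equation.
1/f = (n − 1)(1/R₁ − 1/R₂) → f = 33.24 cm (converging lens)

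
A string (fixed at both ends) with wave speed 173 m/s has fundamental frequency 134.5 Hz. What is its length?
L = v/(2f₁) = 0.6431 m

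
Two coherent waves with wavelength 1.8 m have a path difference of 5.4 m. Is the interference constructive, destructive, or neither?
constructive — path difference = 3λ, a whole number of wavelengths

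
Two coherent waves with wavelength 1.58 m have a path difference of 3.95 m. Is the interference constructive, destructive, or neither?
destructive — path difference = 2.5λ, an odd multiple of λ/2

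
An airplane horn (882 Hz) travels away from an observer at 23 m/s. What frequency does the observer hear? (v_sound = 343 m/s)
f_obs = f·v/(v + v_s) = 826.6 Hz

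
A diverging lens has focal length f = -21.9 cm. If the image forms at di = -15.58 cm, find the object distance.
1/do = 1/f − 1/di → do = 53.99 cm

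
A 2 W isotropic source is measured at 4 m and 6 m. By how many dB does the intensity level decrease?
Δβ = 20·log₁₀(r₂/r₁) = 3.522 dB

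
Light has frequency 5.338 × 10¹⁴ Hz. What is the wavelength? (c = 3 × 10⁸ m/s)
λ = c/f = 562 nm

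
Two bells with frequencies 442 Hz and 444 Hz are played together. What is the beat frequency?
2 Hz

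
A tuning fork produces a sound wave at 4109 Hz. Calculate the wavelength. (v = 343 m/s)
λ = v/f = 0.08348 m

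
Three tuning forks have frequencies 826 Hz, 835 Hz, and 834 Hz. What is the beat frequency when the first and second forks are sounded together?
9 Hz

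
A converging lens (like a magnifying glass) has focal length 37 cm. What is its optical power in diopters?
P = 1/f = 2.703 D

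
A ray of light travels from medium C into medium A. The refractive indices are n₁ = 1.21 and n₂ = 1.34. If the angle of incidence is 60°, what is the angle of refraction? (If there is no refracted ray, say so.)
sin θ₂ = (n₁/n₂)·sin θ₁ = 0.782 → θ₂ = 51.44°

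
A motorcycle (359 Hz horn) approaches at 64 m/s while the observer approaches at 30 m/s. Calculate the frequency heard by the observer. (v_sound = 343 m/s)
f_obs = f·(v + v_o)/(v − v_s) = 480 Hz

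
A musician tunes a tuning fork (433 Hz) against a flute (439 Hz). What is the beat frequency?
6 Hz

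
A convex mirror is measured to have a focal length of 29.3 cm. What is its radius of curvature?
R = 2|f| = 58.6 cm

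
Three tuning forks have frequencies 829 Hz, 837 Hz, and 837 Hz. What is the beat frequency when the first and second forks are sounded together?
8 Hz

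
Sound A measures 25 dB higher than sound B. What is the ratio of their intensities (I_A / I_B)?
I_A/I_B = 10^(Δβ/10) = 316.2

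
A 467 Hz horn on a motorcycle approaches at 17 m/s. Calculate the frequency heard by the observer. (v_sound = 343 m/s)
f_obs = f·v/(v − v_s) = 491.4 Hz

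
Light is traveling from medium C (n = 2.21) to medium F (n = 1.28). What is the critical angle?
θc = arcsin(n₂/n₁) = 35.39°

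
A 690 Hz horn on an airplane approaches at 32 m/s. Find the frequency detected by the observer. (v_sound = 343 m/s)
f_obs = f·v/(v − v_s) = 761 Hz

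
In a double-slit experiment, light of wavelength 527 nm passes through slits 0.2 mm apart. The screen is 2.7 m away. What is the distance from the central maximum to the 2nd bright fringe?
y = mλL/d = 14.23 mm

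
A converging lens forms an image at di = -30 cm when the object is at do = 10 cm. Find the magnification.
M = −di/do = 3 (upright image)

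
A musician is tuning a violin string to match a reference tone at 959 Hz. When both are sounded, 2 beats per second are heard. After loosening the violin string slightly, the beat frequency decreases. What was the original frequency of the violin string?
961 Hz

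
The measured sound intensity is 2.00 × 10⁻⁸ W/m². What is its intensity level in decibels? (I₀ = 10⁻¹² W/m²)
β = 10·log₁₀(I/I₀) = 43.01 dB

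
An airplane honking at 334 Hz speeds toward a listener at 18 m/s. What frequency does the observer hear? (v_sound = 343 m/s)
f_obs = f·v/(v − v_s) = 352.5 Hz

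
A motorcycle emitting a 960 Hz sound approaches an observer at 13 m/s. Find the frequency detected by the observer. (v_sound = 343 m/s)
f_obs = f·v/(v − v_s) = 997.8 Hz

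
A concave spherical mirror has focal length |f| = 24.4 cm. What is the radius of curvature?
R = 2|f| = 48.8 cm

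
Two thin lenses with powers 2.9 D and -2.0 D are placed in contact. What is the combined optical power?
P_total = P₁ + P₂ = 0.9 D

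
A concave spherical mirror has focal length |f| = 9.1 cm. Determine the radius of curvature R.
R = 2|f| = 18.2 cm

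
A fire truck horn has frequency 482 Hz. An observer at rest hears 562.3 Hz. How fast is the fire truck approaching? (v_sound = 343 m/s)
v_s = v·(1 − f/f_obs) = 48.98 m/s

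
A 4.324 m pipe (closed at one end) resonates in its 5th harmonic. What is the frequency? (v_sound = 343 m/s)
fₙ = nv/(4L) = 99.16 Hz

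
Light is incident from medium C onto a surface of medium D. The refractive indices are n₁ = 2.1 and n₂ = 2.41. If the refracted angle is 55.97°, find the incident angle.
sin θ₁ = (n₂/n₁)·sin θ₂ → θ₁ = 72°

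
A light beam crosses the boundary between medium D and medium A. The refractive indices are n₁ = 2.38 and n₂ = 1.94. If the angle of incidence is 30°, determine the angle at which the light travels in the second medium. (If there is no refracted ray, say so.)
sin θ₂ = (n₁/n₂)·sin θ₁ = 0.6134 → θ₂ = 37.84°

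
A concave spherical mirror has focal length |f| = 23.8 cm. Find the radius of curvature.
R = 2|f| = 47.6 cm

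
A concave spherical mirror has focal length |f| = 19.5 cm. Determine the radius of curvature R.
R = 2|f| = 39 cm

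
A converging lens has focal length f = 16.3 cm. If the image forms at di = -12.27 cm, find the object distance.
1/do = 1/f − 1/di → do = 7 cm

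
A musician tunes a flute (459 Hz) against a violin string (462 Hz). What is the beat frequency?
3 Hz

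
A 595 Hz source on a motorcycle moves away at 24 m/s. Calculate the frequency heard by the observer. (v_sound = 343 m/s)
f_obs = f·v/(v + v_s) = 556.1 Hz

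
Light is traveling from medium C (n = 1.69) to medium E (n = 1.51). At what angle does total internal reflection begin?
θc = arcsin(n₂/n₁) = 63.32°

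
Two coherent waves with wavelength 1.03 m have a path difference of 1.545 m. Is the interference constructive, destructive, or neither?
destructive — path difference = 1.5λ, an odd multiple of λ/2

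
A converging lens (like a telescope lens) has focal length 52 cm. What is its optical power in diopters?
P = 1/f = 1.923 D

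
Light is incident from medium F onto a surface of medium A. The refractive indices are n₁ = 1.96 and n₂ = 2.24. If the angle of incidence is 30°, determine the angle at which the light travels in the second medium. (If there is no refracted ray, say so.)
sin θ₂ = (n₁/n₂)·sin θ₁ = 0.4375 → θ₂ = 25.94°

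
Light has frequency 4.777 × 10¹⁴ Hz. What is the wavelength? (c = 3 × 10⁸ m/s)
λ = c/f = 628 nm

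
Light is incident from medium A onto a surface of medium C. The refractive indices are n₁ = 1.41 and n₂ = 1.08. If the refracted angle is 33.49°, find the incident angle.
sin θ₁ = (n₂/n₁)·sin θ₂ → θ₁ = 25°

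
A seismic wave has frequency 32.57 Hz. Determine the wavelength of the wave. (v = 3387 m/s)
λ = v/f = 104 m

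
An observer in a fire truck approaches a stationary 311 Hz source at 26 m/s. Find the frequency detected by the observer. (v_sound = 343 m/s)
f_obs = f·(v + v_o)/v = 334.6 Hz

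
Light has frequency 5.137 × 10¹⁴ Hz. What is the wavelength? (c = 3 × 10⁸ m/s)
λ = c/f = 584 nm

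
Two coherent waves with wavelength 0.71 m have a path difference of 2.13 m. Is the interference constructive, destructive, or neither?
constructive — path difference = 3λ, a whole number of wavelengths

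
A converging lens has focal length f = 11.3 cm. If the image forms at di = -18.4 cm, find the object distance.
1/do = 1/f − 1/di → do = 7.001 cm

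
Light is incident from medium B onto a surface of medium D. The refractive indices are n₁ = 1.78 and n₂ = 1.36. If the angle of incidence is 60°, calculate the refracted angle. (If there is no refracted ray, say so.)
sin θ₂ = (n₁/n₂)·sin θ₁ = 1.133 > 1, so there is no refracted ray — the light undergoes total internal reflection.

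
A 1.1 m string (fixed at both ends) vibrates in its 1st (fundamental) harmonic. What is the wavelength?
λₙ = 2L/n = 2.2 m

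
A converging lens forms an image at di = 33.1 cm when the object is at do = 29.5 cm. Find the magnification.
M = −di/do = -1.122 (inverted image)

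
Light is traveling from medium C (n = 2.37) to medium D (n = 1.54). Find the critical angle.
θc = arcsin(n₂/n₁) = 40.53°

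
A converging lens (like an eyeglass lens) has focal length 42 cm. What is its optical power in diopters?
P = 1/f = 2.381 D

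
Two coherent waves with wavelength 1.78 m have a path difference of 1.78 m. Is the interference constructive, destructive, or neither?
constructive — path difference = 1λ, a whole number of wavelengths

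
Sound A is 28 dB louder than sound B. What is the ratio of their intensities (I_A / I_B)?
I_A/I_B = 10^(Δβ/10) = 631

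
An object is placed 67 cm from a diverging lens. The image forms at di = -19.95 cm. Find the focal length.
1/f = 1/do + 1/di → f = -28.41 cm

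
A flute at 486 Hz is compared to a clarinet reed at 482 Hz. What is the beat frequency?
4 Hz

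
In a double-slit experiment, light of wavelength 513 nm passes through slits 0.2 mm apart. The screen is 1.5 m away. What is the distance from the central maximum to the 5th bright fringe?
y = mλL/d = 19.24 mm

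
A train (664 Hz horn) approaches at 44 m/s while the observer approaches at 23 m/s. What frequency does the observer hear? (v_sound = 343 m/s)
f_obs = f·(v + v_o)/(v − v_s) = 812.8 Hz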